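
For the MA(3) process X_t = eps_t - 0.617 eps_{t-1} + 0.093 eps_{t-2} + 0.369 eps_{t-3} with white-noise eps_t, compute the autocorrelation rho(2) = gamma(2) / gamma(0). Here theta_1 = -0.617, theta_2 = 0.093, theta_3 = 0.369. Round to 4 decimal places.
\rho(2) = -0.0883

For an MA(q) process with theta_0 = 1, the autocovariance is
  gamma(k) = sigma^2 * sum_{i=0..q-k} theta_i * theta_{i+k},
and rho(k) = gamma(k) / gamma(0). Sigma^2 cancels.
  numerator   = (1)*(0.093) + (-0.617)*(0.369) = -0.134673.
  denominator = (1)^2 + (-0.617)^2 + (0.093)^2 + (0.369)^2 = 1.525499.
  rho(2) = -0.134673 / 1.525499 = -0.0883.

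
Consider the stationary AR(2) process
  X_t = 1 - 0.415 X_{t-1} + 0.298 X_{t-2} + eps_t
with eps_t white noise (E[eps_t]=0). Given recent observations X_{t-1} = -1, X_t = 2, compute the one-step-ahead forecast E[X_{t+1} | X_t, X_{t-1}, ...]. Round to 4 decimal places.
E[X_{t+1} \mid \mathcal F_t] = -0.1280

For an AR(p) model X_t = c + sum_i phi_i X_{t-i} + eps_t, the
one-step-ahead conditional mean is
  E[X_{t+1} | X_t, ...] = c + sum_i phi_i X_{t+1-i}.
Substitute known values:
  E[X_{t+1} | ...] = 1 + (-0.415) * (2) + (0.298) * (-1)
                   = -0.1280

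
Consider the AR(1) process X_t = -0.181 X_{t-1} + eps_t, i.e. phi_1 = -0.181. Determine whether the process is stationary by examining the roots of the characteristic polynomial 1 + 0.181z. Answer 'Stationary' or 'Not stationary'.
\text{Stationary}

The AR(p) characteristic polynomial is P(z) = 1 + 0.181z.
Stationarity requires all roots to lie outside the unit circle, i.e. |z| > 1 for every root.
This is linear in z: 1 + (0.181) z = 0  =>  z = -1/(0.181) = -5.524862,  |z| = 5.524862.
Moduli of all roots: 5.5249.
All moduli strictly greater than 1? Yes.
Verdict: Stationary.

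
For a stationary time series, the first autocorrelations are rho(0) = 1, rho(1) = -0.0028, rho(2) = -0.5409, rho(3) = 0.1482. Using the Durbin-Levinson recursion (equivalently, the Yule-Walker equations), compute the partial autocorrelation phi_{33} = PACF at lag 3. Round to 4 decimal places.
\phi_{33} = 0.2041

The PACF at lag k is phi_{kk}, the last component of the solution
to the Yule-Walker system G_k phi = r_k where
  (G_k)_{ij} = rho(|i - j|), (r_k)_i = rho(i), i,j = 1..k.
Equivalently, Durbin-Levinson gives phi_{kk} iteratively:
  phi_{11} = rho(1)
  phi_{kk} = [rho(k) - sum_{j=1..k-1} phi_{k-1,j} rho(k-j)]
            / [1 - sum_{j=1..k-1} phi_{k-1,j} rho(j)],
  phi_{k,j} = phi_{k-1,j} - phi_{kk} phi_{k-1,k-j},  j = 1..k-1.
Step k = 1:
  phi_11 = rho(1) = -0.0028.
Step k = 2:
  phi_22 = [rho(2) - phi_11 rho(1)] / [1 - phi_11 rho(1)] = [-0.5409 - (-0.0028)(-0.0028)] / [1 - (-0.0028)(-0.0028)]
         = -0.54090784 / 0.99999216 = -0.540912.
  Update: phi_21 = phi_11 - phi_22 phi_11 = -0.0028 - (-0.540912)(-0.0028) = -0.004315.
Step k = 3:
  phi_33 = [rho(3) - phi_21 rho(2) - phi_22 rho(1)] / [1 - phi_21 rho(1) - phi_22 rho(2)]
    numerator   = 0.1482 - (-0.004315)(-0.5409) - (-0.540912)(-0.0028) = 0.1443517
    denominator = 1 - (-0.004315)(-0.0028) - (-0.540912)(-0.5409) = 0.70740857
  phi_33 = 0.1443517 / 0.70740857 = 0.2041.
Therefore phi_{33} = 0.2041.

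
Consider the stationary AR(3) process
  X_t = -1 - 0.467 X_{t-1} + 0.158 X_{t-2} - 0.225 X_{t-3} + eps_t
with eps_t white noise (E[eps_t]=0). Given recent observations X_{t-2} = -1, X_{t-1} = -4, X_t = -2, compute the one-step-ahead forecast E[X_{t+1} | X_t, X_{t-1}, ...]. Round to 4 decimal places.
E[X_{t+1} \mid \mathcal F_t] = -0.4730

For an AR(p) model X_t = c + sum_i phi_i X_{t-i} + eps_t, the
one-step-ahead conditional mean is
  E[X_{t+1} | X_t, ...] = c + sum_i phi_i X_{t+1-i}.
Substitute known values:
  E[X_{t+1} | ...] = -1 + (-0.467) * (-2) + (0.158) * (-4) + (-0.225) * (-1)
                   = -0.4730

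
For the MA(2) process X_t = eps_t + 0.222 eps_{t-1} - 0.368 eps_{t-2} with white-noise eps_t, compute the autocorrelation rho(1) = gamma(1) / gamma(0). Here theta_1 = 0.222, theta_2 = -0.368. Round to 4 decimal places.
\rho(1) = 0.1184

For an MA(q) process with theta_0 = 1, the autocovariance is
  gamma(k) = sigma^2 * sum_{i=0..q-k} theta_i * theta_{i+k},
and rho(k) = gamma(k) / gamma(0). Sigma^2 cancels.
  numerator   = (1)*(0.222) + (0.222)*(-0.368) = 0.140304.
  denominator = (1)^2 + (0.222)^2 + (-0.368)^2 = 1.184708.
  rho(1) = 0.140304 / 1.184708 = 0.1184.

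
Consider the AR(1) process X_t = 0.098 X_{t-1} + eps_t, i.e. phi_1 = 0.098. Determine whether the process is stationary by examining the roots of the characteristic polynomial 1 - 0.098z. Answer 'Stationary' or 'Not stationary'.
\text{Stationary}

The AR(p) characteristic polynomial is P(z) = 1 - 0.098z.
Stationarity requires all roots to lie outside the unit circle, i.e. |z| > 1 for every root.
This is linear in z: 1 + (-0.098) z = 0  =>  z = -1/(-0.098) = 10.204082,  |z| = 10.204082.
Moduli of all roots: 10.2041.
All moduli strictly greater than 1? Yes.
Verdict: Stationary.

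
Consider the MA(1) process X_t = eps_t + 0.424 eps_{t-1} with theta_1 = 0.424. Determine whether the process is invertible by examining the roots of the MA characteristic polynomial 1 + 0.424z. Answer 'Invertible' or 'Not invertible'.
\text{Invertible}

The MA(q) characteristic polynomial is P(z) = 1 + 0.424z.
Invertibility requires all roots to lie outside the unit circle, i.e. |z| > 1 for every root.
This is linear in z: 1 + (0.424) z = 0  =>  z = -1/(0.424) = -2.358491,  |z| = 2.358491.
Moduli of all roots: 2.3585.
All moduli strictly greater than 1? Yes.
Verdict: Invertible.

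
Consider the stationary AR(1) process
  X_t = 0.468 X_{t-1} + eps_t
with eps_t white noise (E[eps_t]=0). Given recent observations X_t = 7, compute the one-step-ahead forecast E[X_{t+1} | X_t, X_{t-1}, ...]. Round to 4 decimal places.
E[X_{t+1} \mid \mathcal F_t] = 3.2760

For an AR(p) model X_t = c + sum_i phi_i X_{t-i} + eps_t, the
one-step-ahead conditional mean is
  E[X_{t+1} | X_t, ...] = c + sum_i phi_i X_{t+1-i}.
Substitute known values:
  E[X_{t+1} | ...] = (0.468) * (7)
                   = 3.2760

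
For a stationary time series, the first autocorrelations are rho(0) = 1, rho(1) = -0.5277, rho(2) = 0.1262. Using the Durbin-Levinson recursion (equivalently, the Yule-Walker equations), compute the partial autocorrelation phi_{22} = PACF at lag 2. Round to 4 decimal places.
\phi_{22} = -0.2110

The PACF at lag k is phi_{kk}, the last component of the solution
to the Yule-Walker system G_k phi = r_k where
  (G_k)_{ij} = rho(|i - j|), (r_k)_i = rho(i), i,j = 1..k.
Equivalently, Durbin-Levinson gives phi_{kk} iteratively:
  phi_{11} = rho(1)
  phi_{kk} = [rho(k) - sum_{j=1..k-1} phi_{k-1,j} rho(k-j)]
            / [1 - sum_{j=1..k-1} phi_{k-1,j} rho(j)],
  phi_{k,j} = phi_{k-1,j} - phi_{kk} phi_{k-1,k-j},  j = 1..k-1.
Step k = 1:
  phi_11 = rho(1) = -0.5277.
Step k = 2:
  phi_22 = [rho(2) - phi_11 rho(1)] / [1 - phi_11 rho(1)] = [0.1262 - (-0.5277)(-0.5277)] / [1 - (-0.5277)(-0.5277)]
         = -0.15226729 / 0.72153271 = -0.211.
Therefore phi_{22} = -0.2110.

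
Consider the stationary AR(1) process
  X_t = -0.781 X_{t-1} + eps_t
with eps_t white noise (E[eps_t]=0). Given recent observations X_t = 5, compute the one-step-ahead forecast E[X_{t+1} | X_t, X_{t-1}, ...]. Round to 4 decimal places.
E[X_{t+1} \mid \mathcal F_t] = -3.9050

For an AR(p) model X_t = c + sum_i phi_i X_{t-i} + eps_t, the
one-step-ahead conditional mean is
  E[X_{t+1} | X_t, ...] = c + sum_i phi_i X_{t+1-i}.
Substitute known values:
  E[X_{t+1} | ...] = (-0.781) * (5)
                   = -3.9050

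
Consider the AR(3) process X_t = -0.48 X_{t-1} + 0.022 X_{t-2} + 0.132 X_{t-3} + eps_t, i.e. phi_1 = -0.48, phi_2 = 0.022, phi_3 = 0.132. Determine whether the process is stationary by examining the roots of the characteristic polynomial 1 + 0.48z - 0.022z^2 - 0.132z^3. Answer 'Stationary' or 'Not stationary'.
\text{Stationary}

The AR(p) characteristic polynomial is P(z) = 1 + 0.48z - 0.022z^2 - 0.132z^3.
Stationarity requires all roots to lie outside the unit circle, i.e. |z| > 1 for every root.
Degree 3: look for a simple real root z0 first, then factor out (1 - z/z0) and solve the remaining quadratic.
Testing z0 = 2.5: P(2.5) = 1 + (0.48)(2.5) + (-0.022)(2.5)^2 + (-0.132)(2.5)^3
  = 1 + (1.2) + (-0.1375) + (-2.0625) = 0.  So z_0 = 2.5 is a root, |z_0| = 2.5.
Divide out the factor (1 - 0.4 z) = (1 - z/z0) (since 1/z0 = 0.4):
  P(z) = (1 - 0.4 z)(1 + (0.88) z + (0.33) z^2)
  [check: z-coef 0.88 - (0.4) = 0.48; z^2-coef 0.33 - (0.4)(0.88) = -0.022; z^3-coef -(0.4)(0.33) = -0.132.]
Remaining roots from the quadratic factor 1 + (0.88) z + (0.33) z^2:
  Set 1 + (0.88) z + (0.33) z^2 = 0, i.e. a z^2 + b z + c = 0 with a = 0.33, b = 0.88, c = 1.
  Discriminant D = b^2 - 4ac = (0.88)^2 - 4*(0.33)*1 = 0.7744 - (1.32) = -0.5456.
  D < 0, so the roots are the complex-conjugate pair z = (-b +/- i sqrt(-D)) / (2a) = -1.3333 +/- 1.1192i.
  For a conjugate pair |z|^2 = z * conj(z) = (product of roots) = c/a = 1/(0.33) = 3.030303, so |z| = sqrt(3.030303) = 1.7408 for both roots.
Moduli of all roots: 2.5000, 1.7408, 1.7408.
All moduli strictly greater than 1? Yes.
Verdict: Stationary.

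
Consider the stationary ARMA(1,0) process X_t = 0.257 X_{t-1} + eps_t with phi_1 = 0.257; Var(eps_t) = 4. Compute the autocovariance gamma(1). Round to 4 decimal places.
\gamma(1) = 1.1007

Multiply the model equation by X_{t-k} and take expectations. With theta_0 = psi_0 = 1 and psi_j the MA(infinity) weights, this gives
  gamma(k) - sum_i phi_i gamma(k-i) = c_k,
  c_k = sigma^2 * sum_{j=k..q} theta_j psi_{j-k}   (c_k = 0 for k > q),
using gamma(-m) = gamma(m).
Pure AR (q = 0): c_0 = sigma^2 = 4, c_k = 0 for k >= 1.
Equations for k = 0 and k = 1 (AR order 1):
  gamma(0) = phi_1 gamma(1) + c_0
  gamma(1) = phi_1 gamma(0) + c_1
Substituting the second into the first: gamma(0) (1 - phi_1^2) = c_0 + phi_1 c_1, so
  gamma(0) = c_0 / (1 - phi_1^2) = 4 / (1 - (0.257)^2) = 4 / 0.933951 = 4.28288.
  gamma(1) = phi_1 gamma(0) = (0.257)(4.28288) = 1.1007.
Therefore gamma(1) = 1.1007 (to 4 decimal places).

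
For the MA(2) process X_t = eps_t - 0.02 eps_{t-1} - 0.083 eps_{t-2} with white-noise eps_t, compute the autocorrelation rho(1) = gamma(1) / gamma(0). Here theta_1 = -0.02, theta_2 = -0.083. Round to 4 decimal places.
\rho(1) = -0.0182

For an MA(q) process with theta_0 = 1, the autocovariance is
  gamma(k) = sigma^2 * sum_{i=0..q-k} theta_i * theta_{i+k},
and rho(k) = gamma(k) / gamma(0). Sigma^2 cancels.
  numerator   = (1)*(-0.02) + (-0.02)*(-0.083) = -0.01834.
  denominator = (1)^2 + (-0.02)^2 + (-0.083)^2 = 1.007289.
  rho(1) = -0.01834 / 1.007289 = -0.0182.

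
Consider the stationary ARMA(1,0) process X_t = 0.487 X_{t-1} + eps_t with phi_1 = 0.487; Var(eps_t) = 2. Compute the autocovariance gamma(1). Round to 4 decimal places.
\gamma(1) = 1.2768

Multiply the model equation by X_{t-k} and take expectations. With theta_0 = psi_0 = 1 and psi_j the MA(infinity) weights, this gives
  gamma(k) - sum_i phi_i gamma(k-i) = c_k,
  c_k = sigma^2 * sum_{j=k..q} theta_j psi_{j-k}   (c_k = 0 for k > q),
using gamma(-m) = gamma(m).
Pure AR (q = 0): c_0 = sigma^2 = 2, c_k = 0 for k >= 1.
Equations for k = 0 and k = 1 (AR order 1):
  gamma(0) = phi_1 gamma(1) + c_0
  gamma(1) = phi_1 gamma(0) + c_1
Substituting the second into the first: gamma(0) (1 - phi_1^2) = c_0 + phi_1 c_1, so
  gamma(0) = c_0 / (1 - phi_1^2) = 2 / (1 - (0.487)^2) = 2 / 0.762831 = 2.621813.
  gamma(1) = phi_1 gamma(0) = (0.487)(2.621813) = 1.276823.
Therefore gamma(1) = 1.2768 (to 4 decimal places).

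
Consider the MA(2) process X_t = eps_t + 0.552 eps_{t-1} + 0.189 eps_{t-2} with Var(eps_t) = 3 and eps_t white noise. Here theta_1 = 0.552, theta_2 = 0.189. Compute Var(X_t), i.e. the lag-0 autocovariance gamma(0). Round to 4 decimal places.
\gamma(0) = 4.0213

For an MA(q) process X_t = eps_t + sum_i theta_i eps_{t-i} with
Var(eps_t) = sigma^2, the variance is
  gamma(0) = sigma^2 * (1 + sum_i theta_i^2).
  sum_i theta_i^2 = (0.552)^2 + (0.189)^2 = 0.304704 + 0.035721 = 0.340425.
  gamma(0) = 3 * (1 + 0.340425) = 3 * 1.340425 = 4.021275, which rounds to 4.0213.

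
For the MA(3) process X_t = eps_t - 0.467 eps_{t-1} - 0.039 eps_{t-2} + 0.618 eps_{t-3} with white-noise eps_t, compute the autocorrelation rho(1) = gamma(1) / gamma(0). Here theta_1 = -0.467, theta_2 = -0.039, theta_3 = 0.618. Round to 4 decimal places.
\rho(1) = -0.2953

For an MA(q) process with theta_0 = 1, the autocovariance is
  gamma(k) = sigma^2 * sum_{i=0..q-k} theta_i * theta_{i+k},
and rho(k) = gamma(k) / gamma(0). Sigma^2 cancels.
  numerator   = (1)*(-0.467) + (-0.467)*(-0.039) + (-0.039)*(0.618) = -0.472889.
  denominator = (1)^2 + (-0.467)^2 + (-0.039)^2 + (0.618)^2 = 1.601534.
  rho(1) = -0.472889 / 1.601534 = -0.2953.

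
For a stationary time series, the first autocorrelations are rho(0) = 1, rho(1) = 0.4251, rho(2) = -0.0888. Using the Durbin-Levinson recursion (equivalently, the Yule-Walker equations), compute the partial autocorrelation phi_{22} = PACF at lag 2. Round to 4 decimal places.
\phi_{22} = -0.3290

The PACF at lag k is phi_{kk}, the last component of the solution
to the Yule-Walker system G_k phi = r_k where
  (G_k)_{ij} = rho(|i - j|), (r_k)_i = rho(i), i,j = 1..k.
Equivalently, Durbin-Levinson gives phi_{kk} iteratively:
  phi_{11} = rho(1)
  phi_{kk} = [rho(k) - sum_{j=1..k-1} phi_{k-1,j} rho(k-j)]
            / [1 - sum_{j=1..k-1} phi_{k-1,j} rho(j)],
  phi_{k,j} = phi_{k-1,j} - phi_{kk} phi_{k-1,k-j},  j = 1..k-1.
Step k = 1:
  phi_11 = rho(1) = 0.4251.
Step k = 2:
  phi_22 = [rho(2) - phi_11 rho(1)] / [1 - phi_11 rho(1)] = [-0.0888 - (0.4251)(0.4251)] / [1 - (0.4251)(0.4251)]
         = -0.26951001 / 0.81928999 = -0.329.
Therefore phi_{22} = -0.3290.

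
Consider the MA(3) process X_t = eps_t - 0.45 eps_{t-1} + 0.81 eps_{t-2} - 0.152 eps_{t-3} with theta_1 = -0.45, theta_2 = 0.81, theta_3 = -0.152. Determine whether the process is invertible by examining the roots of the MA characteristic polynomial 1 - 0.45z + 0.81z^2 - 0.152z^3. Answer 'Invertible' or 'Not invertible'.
\text{Invertible}

The MA(q) characteristic polynomial is P(z) = 1 - 0.45z + 0.81z^2 - 0.152z^3.
Invertibility requires all roots to lie outside the unit circle, i.e. |z| > 1 for every root.
Degree 3: look for a simple real root z0 first, then factor out (1 - z/z0) and solve the remaining quadratic.
Testing z0 = 5: P(5) = 1 + (-0.45)(5) + (0.81)(5)^2 + (-0.152)(5)^3
  = 1 + (-2.25) + (20.25) + (-19) = 0.  So z_0 = 5 is a root, |z_0| = 5.
Divide out the factor (1 - 0.2 z) = (1 - z/z0) (since 1/z0 = 0.2):
  P(z) = (1 - 0.2 z)(1 + (-0.25) z + (0.76) z^2)
  [check: z-coef -0.25 - (0.2) = -0.45; z^2-coef 0.76 - (0.2)(-0.25) = 0.81; z^3-coef -(0.2)(0.76) = -0.152.]
Remaining roots from the quadratic factor 1 + (-0.25) z + (0.76) z^2:
  Set 1 + (-0.25) z + (0.76) z^2 = 0, i.e. a z^2 + b z + c = 0 with a = 0.76, b = -0.25, c = 1.
  Discriminant D = b^2 - 4ac = (-0.25)^2 - 4*(0.76)*1 = 0.0625 - (3.04) = -2.9775.
  D < 0, so the roots are the complex-conjugate pair z = (-b +/- i sqrt(-D)) / (2a) = 0.1645 +/- 1.1352i.
  For a conjugate pair |z|^2 = z * conj(z) = (product of roots) = c/a = 1/(0.76) = 1.315789, so |z| = sqrt(1.315789) = 1.1471 for both roots.
Moduli of all roots: 5.0000, 1.1471, 1.1471.
All moduli strictly greater than 1? Yes.
Verdict: Invertible.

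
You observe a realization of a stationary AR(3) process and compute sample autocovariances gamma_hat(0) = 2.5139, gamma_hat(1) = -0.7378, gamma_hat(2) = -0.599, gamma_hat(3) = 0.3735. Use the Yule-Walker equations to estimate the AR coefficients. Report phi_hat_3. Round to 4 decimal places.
\hat\phi_{3} = -0.0631

The Yule-Walker equations for an AR(p) process read, in matrix form,
  Gamma_p phi = r_p,   with   (Gamma_p)_{ij} = gamma(|i - j|),
                       (r_p)_i = gamma(i),   i,j = 1..p.
Substitute the sample gammas (Toeplitz matrix and right-hand side of size 3):
  Gamma_p = [[2.5139, -0.7378, -0.599], [-0.7378, 2.5139, -0.7378], [-0.599, -0.7378, 2.5139]]
  r_p     = [-0.7378, -0.599, 0.3735]
Written out (R1..R3):
  (R1) 2.5139 phi_1 - 0.7378 phi_2 - 0.599 phi_3 = -0.7378
  (R2) -0.7378 phi_1 + 2.5139 phi_2 - 0.7378 phi_3 = -0.599
  (R3) -0.599 phi_1 - 0.7378 phi_2 + 2.5139 phi_3 = 0.3735
Gaussian elimination:
  R2 <- R2 - (-0.7378/2.5139) R1 = R2 - (-0.293488) R1:  2.297364 phi_2 - 0.913599 phi_3 = -0.815536
  R3 <- R3 - (-0.599/2.5139) R1 = R3 - (-0.238275) R1:  -0.913599 phi_2 + 2.371173 phi_3 = 0.197701
  R3 <- R3 - (-0.913599/2.297364) R2 = R3 - (-0.397673) R2:  2.007859 phi_3 = -0.126616
Back-substitution:
  phi_hat_3 = -0.126616 / 2.007859 = -0.06306
  phi_hat_2 = (-0.815536 - (-0.913599)(-0.06306)) / 2.297364 = -0.380065
  phi_hat_1 = (-0.7378 - (-0.7378)(-0.380065) - (-0.599)(-0.06306)) / 2.5139 = -0.420058
So phi_hat = [-0.4201, -0.3801, -0.0631].
Therefore phi_hat_3 = -0.0631.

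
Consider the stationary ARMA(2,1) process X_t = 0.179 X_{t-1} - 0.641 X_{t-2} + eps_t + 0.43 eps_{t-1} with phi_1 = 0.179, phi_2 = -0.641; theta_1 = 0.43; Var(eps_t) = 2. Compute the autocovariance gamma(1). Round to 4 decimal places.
\gamma(1) = 1.0033

Multiply the model equation by X_{t-k} and take expectations. With theta_0 = psi_0 = 1 and psi_j the MA(infinity) weights, this gives
  gamma(k) - sum_i phi_i gamma(k-i) = c_k,
  c_k = sigma^2 * sum_{j=k..q} theta_j psi_{j-k}   (c_k = 0 for k > q),
using gamma(-m) = gamma(m).
psi-weights needed (psi_j = theta_j + sum_i phi_i psi_{j-i}):
  psi_1 = theta_1 + phi_1 = 0.43 + (0.179) = 0.609
Right-hand sides:
  c_0 = sigma^2 (1 + theta_1 psi_1) = 2 * (1 + (0.43)(0.609)) = 2 * 1.26187 = 2.52374
  c_1 = sigma^2 theta_1 = 2 * (0.43) = 0.86
  c_2 = 0
Equations for k = 0, 1, 2 (AR order 2, c_2 = 0):
  (E0) gamma(0) = phi_1 gamma(1) + phi_2 gamma(2) + c_0
  (E1) gamma(1) = phi_1 gamma(0) + phi_2 gamma(1) + c_1
  (E2) gamma(2) = phi_1 gamma(1) + phi_2 gamma(0)
From (E1): gamma(1) = A gamma(0) + B with
  A = phi_1 / (1 - phi_2) = 0.179 / 1.641 = 0.10908,   B = c_1 / (1 - phi_2) = 0.86 / 1.641 = 0.524071.
Insert (E2) into (E0): gamma(0) (1 - phi_2^2) = phi_1 (1 + phi_2) gamma(1) + c_0.
  phi_1 (1 + phi_2) = (0.179)(0.359) = 0.064261,   1 - phi_2^2 = 0.589119.
Replace gamma(1) by A gamma(0) + B and collect gamma(0):
  gamma(0) [0.589119 - (0.064261)(0.10908)] = (0.064261)(0.524071) + 2.52374
  gamma(0) * 0.582109 = 2.557417
  gamma(0) = 2.557417 / 0.582109 = 4.393362.
  gamma(1) = A gamma(0) + B = (0.10908)(4.393362) + (0.524071) = 1.003298.
Therefore gamma(1) = 1.0033 (to 4 decimal places).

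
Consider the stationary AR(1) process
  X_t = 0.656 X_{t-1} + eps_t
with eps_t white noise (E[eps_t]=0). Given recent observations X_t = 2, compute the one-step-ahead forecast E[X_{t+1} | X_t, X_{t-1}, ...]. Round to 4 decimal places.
E[X_{t+1} \mid \mathcal F_t] = 1.3120

For an AR(p) model X_t = c + sum_i phi_i X_{t-i} + eps_t, the
one-step-ahead conditional mean is
  E[X_{t+1} | X_t, ...] = c + sum_i phi_i X_{t+1-i}.
Substitute known values:
  E[X_{t+1} | ...] = (0.656) * (2)
                   = 1.3120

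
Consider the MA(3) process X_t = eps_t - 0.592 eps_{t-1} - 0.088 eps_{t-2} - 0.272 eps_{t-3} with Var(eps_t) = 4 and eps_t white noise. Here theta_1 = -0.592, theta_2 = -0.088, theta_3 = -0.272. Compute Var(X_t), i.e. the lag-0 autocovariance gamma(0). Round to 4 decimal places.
\gamma(0) = 5.7288

For an MA(q) process X_t = eps_t + sum_i theta_i eps_{t-i} with
Var(eps_t) = sigma^2, the variance is
  gamma(0) = sigma^2 * (1 + sum_i theta_i^2).
  sum_i theta_i^2 = (-0.592)^2 + (-0.088)^2 + (-0.272)^2 = 0.350464 + 0.007744 + 0.073984 = 0.432192.
  gamma(0) = 4 * (1 + 0.432192) = 4 * 1.432192 = 5.728768, which rounds to 5.7288.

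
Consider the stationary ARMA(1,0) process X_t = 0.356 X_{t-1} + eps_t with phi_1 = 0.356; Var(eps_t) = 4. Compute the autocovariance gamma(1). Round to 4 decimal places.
\gamma(1) = 1.6307

Multiply the model equation by X_{t-k} and take expectations. With theta_0 = psi_0 = 1 and psi_j the MA(infinity) weights, this gives
  gamma(k) - sum_i phi_i gamma(k-i) = c_k,
  c_k = sigma^2 * sum_{j=k..q} theta_j psi_{j-k}   (c_k = 0 for k > q),
using gamma(-m) = gamma(m).
Pure AR (q = 0): c_0 = sigma^2 = 4, c_k = 0 for k >= 1.
Equations for k = 0 and k = 1 (AR order 1):
  gamma(0) = phi_1 gamma(1) + c_0
  gamma(1) = phi_1 gamma(0) + c_1
Substituting the second into the first: gamma(0) (1 - phi_1^2) = c_0 + phi_1 c_1, so
  gamma(0) = c_0 / (1 - phi_1^2) = 4 / (1 - (0.356)^2) = 4 / 0.873264 = 4.580516.
  gamma(1) = phi_1 gamma(0) = (0.356)(4.580516) = 1.630664.
Therefore gamma(1) = 1.6307 (to 4 decimal places).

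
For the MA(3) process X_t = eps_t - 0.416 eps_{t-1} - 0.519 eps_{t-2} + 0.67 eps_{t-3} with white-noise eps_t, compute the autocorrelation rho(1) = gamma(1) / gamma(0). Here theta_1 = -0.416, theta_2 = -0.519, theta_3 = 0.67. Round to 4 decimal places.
\rho(1) = -0.2897

For an MA(q) process with theta_0 = 1, the autocovariance is
  gamma(k) = sigma^2 * sum_{i=0..q-k} theta_i * theta_{i+k},
and rho(k) = gamma(k) / gamma(0). Sigma^2 cancels.
  numerator   = (1)*(-0.416) + (-0.416)*(-0.519) + (-0.519)*(0.67) = -0.547826.
  denominator = (1)^2 + (-0.416)^2 + (-0.519)^2 + (0.67)^2 = 1.891317.
  rho(1) = -0.547826 / 1.891317 = -0.2897.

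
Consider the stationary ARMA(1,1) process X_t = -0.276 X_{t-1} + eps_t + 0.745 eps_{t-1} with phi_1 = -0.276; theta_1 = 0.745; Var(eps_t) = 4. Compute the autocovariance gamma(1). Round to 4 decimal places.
\gamma(1) = 1.6131

Multiply the model equation by X_{t-k} and take expectations. With theta_0 = psi_0 = 1 and psi_j the MA(infinity) weights, this gives
  gamma(k) - sum_i phi_i gamma(k-i) = c_k,
  c_k = sigma^2 * sum_{j=k..q} theta_j psi_{j-k}   (c_k = 0 for k > q),
using gamma(-m) = gamma(m).
psi-weights needed (psi_j = theta_j + sum_i phi_i psi_{j-i}):
  psi_1 = theta_1 + phi_1 = 0.745 + (-0.276) = 0.469
Right-hand sides:
  c_0 = sigma^2 (1 + theta_1 psi_1) = 4 * (1 + (0.745)(0.469)) = 4 * 1.349405 = 5.39762
  c_1 = sigma^2 theta_1 = 4 * (0.745) = 2.98
  c_2 = 0
Equations for k = 0 and k = 1 (AR order 1):
  gamma(0) = phi_1 gamma(1) + c_0
  gamma(1) = phi_1 gamma(0) + c_1
Substituting the second into the first: gamma(0) (1 - phi_1^2) = c_0 + phi_1 c_1, so
  gamma(0) = (c_0 + phi_1 c_1) / (1 - phi_1^2) = (5.39762 + (-0.276)(2.98)) / (1 - (-0.276)^2) = 4.57514 / 0.923824 = 4.952394.
  gamma(1) = phi_1 gamma(0) + c_1 = (-0.276)(4.952394) + (2.98) = 1.613139.
Therefore gamma(1) = 1.6131 (to 4 decimal places).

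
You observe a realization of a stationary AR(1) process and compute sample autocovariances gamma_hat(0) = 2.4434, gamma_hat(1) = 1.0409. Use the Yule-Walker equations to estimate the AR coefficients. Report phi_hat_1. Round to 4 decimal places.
\hat\phi_{1} = 0.4260

The Yule-Walker equations for an AR(p) process read, in matrix form,
  Gamma_p phi = r_p,   with   (Gamma_p)_{ij} = gamma(|i - j|),
                       (r_p)_i = gamma(i),   i,j = 1..p.
Substitute the sample gammas (Toeplitz matrix and right-hand side of size 1):
  Gamma_p = [[2.4434]]
  r_p     = [1.0409]
With p = 1 this is the single equation gamma(0) phi_1 = gamma(1):
  phi_hat_1 = gamma(1) / gamma(0) = 1.0409 / 2.4434 = 0.4260.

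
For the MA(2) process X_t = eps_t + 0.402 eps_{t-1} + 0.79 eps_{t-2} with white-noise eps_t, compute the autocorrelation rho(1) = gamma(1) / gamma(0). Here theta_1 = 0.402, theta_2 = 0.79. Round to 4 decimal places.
\rho(1) = 0.4030

For an MA(q) process with theta_0 = 1, the autocovariance is
  gamma(k) = sigma^2 * sum_{i=0..q-k} theta_i * theta_{i+k},
and rho(k) = gamma(k) / gamma(0). Sigma^2 cancels.
  numerator   = (1)*(0.402) + (0.402)*(0.79) = 0.71958.
  denominator = (1)^2 + (0.402)^2 + (0.79)^2 = 1.785704.
  rho(1) = 0.71958 / 1.785704 = 0.4030.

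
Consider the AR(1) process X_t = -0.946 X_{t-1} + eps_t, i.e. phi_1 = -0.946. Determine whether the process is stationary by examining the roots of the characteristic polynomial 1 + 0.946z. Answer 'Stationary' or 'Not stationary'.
\text{Stationary}

The AR(p) characteristic polynomial is P(z) = 1 + 0.946z.
Stationarity requires all roots to lie outside the unit circle, i.e. |z| > 1 for every root.
This is linear in z: 1 + (0.946) z = 0  =>  z = -1/(0.946) = -1.057082,  |z| = 1.057082.
Moduli of all roots: 1.0571.
All moduli strictly greater than 1? Yes.
Verdict: Stationary.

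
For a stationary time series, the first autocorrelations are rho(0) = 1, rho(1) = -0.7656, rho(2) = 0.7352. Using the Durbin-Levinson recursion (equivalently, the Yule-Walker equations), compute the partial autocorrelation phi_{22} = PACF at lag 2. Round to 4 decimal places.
\phi_{22} = 0.3602

The PACF at lag k is phi_{kk}, the last component of the solution
to the Yule-Walker system G_k phi = r_k where
  (G_k)_{ij} = rho(|i - j|), (r_k)_i = rho(i), i,j = 1..k.
Equivalently, Durbin-Levinson gives phi_{kk} iteratively:
  phi_{11} = rho(1)
  phi_{kk} = [rho(k) - sum_{j=1..k-1} phi_{k-1,j} rho(k-j)]
            / [1 - sum_{j=1..k-1} phi_{k-1,j} rho(j)],
  phi_{k,j} = phi_{k-1,j} - phi_{kk} phi_{k-1,k-j},  j = 1..k-1.
Step k = 1:
  phi_11 = rho(1) = -0.7656.
Step k = 2:
  phi_22 = [rho(2) - phi_11 rho(1)] / [1 - phi_11 rho(1)] = [0.7352 - (-0.7656)(-0.7656)] / [1 - (-0.7656)(-0.7656)]
         = 0.14905664 / 0.41385664 = 0.3602.
Therefore phi_{22} = 0.3602.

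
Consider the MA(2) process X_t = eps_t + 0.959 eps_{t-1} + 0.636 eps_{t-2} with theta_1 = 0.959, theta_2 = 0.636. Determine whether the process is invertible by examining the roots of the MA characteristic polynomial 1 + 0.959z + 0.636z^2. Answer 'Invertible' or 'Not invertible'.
\text{Invertible}

The MA(q) characteristic polynomial is P(z) = 1 + 0.959z + 0.636z^2.
Invertibility requires all roots to lie outside the unit circle, i.e. |z| > 1 for every root.
Set 1 + (0.959) z + (0.636) z^2 = 0, i.e. a z^2 + b z + c = 0 with a = 0.636, b = 0.959, c = 1.
Discriminant D = b^2 - 4ac = (0.959)^2 - 4*(0.636)*1 = 0.919681 - (2.544) = -1.624319.
D < 0, so the roots are the complex-conjugate pair z = (-b +/- i sqrt(-D)) / (2a) = -0.7539 +/- 1.002i.
For a conjugate pair |z|^2 = z * conj(z) = (product of roots) = c/a = 1/(0.636) = 1.572327, so |z| = sqrt(1.572327) = 1.2539 for both roots.
Moduli of all roots: 1.2539, 1.2539.
All moduli strictly greater than 1? Yes.
Verdict: Invertible.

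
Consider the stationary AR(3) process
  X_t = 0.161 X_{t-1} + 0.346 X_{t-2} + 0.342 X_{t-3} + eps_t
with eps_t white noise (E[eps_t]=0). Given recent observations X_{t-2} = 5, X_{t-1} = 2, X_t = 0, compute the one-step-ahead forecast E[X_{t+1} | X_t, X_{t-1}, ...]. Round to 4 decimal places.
E[X_{t+1} \mid \mathcal F_t] = 2.4020

For an AR(p) model X_t = c + sum_i phi_i X_{t-i} + eps_t, the
one-step-ahead conditional mean is
  E[X_{t+1} | X_t, ...] = c + sum_i phi_i X_{t+1-i}.
Substitute known values:
  E[X_{t+1} | ...] = (0.161) * (0) + (0.346) * (2) + (0.342) * (5)
                   = 2.4020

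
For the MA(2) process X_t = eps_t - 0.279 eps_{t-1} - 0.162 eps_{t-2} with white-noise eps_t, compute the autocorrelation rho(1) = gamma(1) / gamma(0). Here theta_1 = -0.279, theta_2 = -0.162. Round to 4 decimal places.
\rho(1) = -0.2118

For an MA(q) process with theta_0 = 1, the autocovariance is
  gamma(k) = sigma^2 * sum_{i=0..q-k} theta_i * theta_{i+k},
and rho(k) = gamma(k) / gamma(0). Sigma^2 cancels.
  numerator   = (1)*(-0.279) + (-0.279)*(-0.162) = -0.233802.
  denominator = (1)^2 + (-0.279)^2 + (-0.162)^2 = 1.104085.
  rho(1) = -0.233802 / 1.104085 = -0.2118.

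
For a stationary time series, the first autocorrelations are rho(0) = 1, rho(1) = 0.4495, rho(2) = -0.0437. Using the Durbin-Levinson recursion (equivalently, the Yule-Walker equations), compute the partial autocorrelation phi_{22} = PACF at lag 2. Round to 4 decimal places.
\phi_{22} = -0.3080

The PACF at lag k is phi_{kk}, the last component of the solution
to the Yule-Walker system G_k phi = r_k where
  (G_k)_{ij} = rho(|i - j|), (r_k)_i = rho(i), i,j = 1..k.
Equivalently, Durbin-Levinson gives phi_{kk} iteratively:
  phi_{11} = rho(1)
  phi_{kk} = [rho(k) - sum_{j=1..k-1} phi_{k-1,j} rho(k-j)]
            / [1 - sum_{j=1..k-1} phi_{k-1,j} rho(j)],
  phi_{k,j} = phi_{k-1,j} - phi_{kk} phi_{k-1,k-j},  j = 1..k-1.
Step k = 1:
  phi_11 = rho(1) = 0.4495.
Step k = 2:
  phi_22 = [rho(2) - phi_11 rho(1)] / [1 - phi_11 rho(1)] = [-0.0437 - (0.4495)(0.4495)] / [1 - (0.4495)(0.4495)]
         = -0.24575025 / 0.79794975 = -0.308.
Therefore phi_{22} = -0.3080.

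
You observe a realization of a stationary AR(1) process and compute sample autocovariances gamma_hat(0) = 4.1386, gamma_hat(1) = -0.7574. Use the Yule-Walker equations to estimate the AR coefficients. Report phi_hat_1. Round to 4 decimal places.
\hat\phi_{1} = -0.1830

The Yule-Walker equations for an AR(p) process read, in matrix form,
  Gamma_p phi = r_p,   with   (Gamma_p)_{ij} = gamma(|i - j|),
                       (r_p)_i = gamma(i),   i,j = 1..p.
Substitute the sample gammas (Toeplitz matrix and right-hand side of size 1):
  Gamma_p = [[4.1386]]
  r_p     = [-0.7574]
With p = 1 this is the single equation gamma(0) phi_1 = gamma(1):
  phi_hat_1 = gamma(1) / gamma(0) = -0.7574 / 4.1386 = -0.1830.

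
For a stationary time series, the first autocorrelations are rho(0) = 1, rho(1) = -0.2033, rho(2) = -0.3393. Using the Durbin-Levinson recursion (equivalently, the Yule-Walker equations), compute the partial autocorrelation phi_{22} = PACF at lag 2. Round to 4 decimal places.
\phi_{22} = -0.3970

The PACF at lag k is phi_{kk}, the last component of the solution
to the Yule-Walker system G_k phi = r_k where
  (G_k)_{ij} = rho(|i - j|), (r_k)_i = rho(i), i,j = 1..k.
Equivalently, Durbin-Levinson gives phi_{kk} iteratively:
  phi_{11} = rho(1)
  phi_{kk} = [rho(k) - sum_{j=1..k-1} phi_{k-1,j} rho(k-j)]
            / [1 - sum_{j=1..k-1} phi_{k-1,j} rho(j)],
  phi_{k,j} = phi_{k-1,j} - phi_{kk} phi_{k-1,k-j},  j = 1..k-1.
Step k = 1:
  phi_11 = rho(1) = -0.2033.
Step k = 2:
  phi_22 = [rho(2) - phi_11 rho(1)] / [1 - phi_11 rho(1)] = [-0.3393 - (-0.2033)(-0.2033)] / [1 - (-0.2033)(-0.2033)]
         = -0.38063089 / 0.95866911 = -0.397.
Therefore phi_{22} = -0.3970.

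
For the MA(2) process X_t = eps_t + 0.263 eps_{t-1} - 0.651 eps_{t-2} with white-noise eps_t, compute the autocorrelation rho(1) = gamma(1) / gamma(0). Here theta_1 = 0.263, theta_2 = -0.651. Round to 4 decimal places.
\rho(1) = 0.0615

For an MA(q) process with theta_0 = 1, the autocovariance is
  gamma(k) = sigma^2 * sum_{i=0..q-k} theta_i * theta_{i+k},
and rho(k) = gamma(k) / gamma(0). Sigma^2 cancels.
  numerator   = (1)*(0.263) + (0.263)*(-0.651) = 0.091787.
  denominator = (1)^2 + (0.263)^2 + (-0.651)^2 = 1.49297.
  rho(1) = 0.091787 / 1.49297 = 0.0615.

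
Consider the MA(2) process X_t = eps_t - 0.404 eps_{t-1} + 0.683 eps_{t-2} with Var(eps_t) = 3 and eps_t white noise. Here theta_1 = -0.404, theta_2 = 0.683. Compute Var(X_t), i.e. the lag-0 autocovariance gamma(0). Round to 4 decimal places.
\gamma(0) = 4.8891

For an MA(q) process X_t = eps_t + sum_i theta_i eps_{t-i} with
Var(eps_t) = sigma^2, the variance is
  gamma(0) = sigma^2 * (1 + sum_i theta_i^2).
  sum_i theta_i^2 = (-0.404)^2 + (0.683)^2 = 0.163216 + 0.466489 = 0.629705.
  gamma(0) = 3 * (1 + 0.629705) = 3 * 1.629705 = 4.889115, which rounds to 4.8891.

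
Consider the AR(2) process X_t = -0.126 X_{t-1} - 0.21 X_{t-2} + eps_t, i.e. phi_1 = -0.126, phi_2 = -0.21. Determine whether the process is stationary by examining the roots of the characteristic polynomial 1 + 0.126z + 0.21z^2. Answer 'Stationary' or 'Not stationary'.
\text{Stationary}

The AR(p) characteristic polynomial is P(z) = 1 + 0.126z + 0.21z^2.
Stationarity requires all roots to lie outside the unit circle, i.e. |z| > 1 for every root.
Set 1 + (0.126) z + (0.21) z^2 = 0, i.e. a z^2 + b z + c = 0 with a = 0.21, b = 0.126, c = 1.
Discriminant D = b^2 - 4ac = (0.126)^2 - 4*(0.21)*1 = 0.015876 - (0.84) = -0.824124.
D < 0, so the roots are the complex-conjugate pair z = (-b +/- i sqrt(-D)) / (2a) = -0.3 +/- 2.1615i.
For a conjugate pair |z|^2 = z * conj(z) = (product of roots) = c/a = 1/(0.21) = 4.761905, so |z| = sqrt(4.761905) = 2.1822 for both roots.
Moduli of all roots: 2.1822, 2.1822.
All moduli strictly greater than 1? Yes.
Verdict: Stationary.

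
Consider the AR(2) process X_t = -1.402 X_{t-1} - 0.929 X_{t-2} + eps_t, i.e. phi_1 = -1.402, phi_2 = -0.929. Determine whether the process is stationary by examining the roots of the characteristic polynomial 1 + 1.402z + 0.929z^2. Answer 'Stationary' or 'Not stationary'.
\text{Stationary}

The AR(p) characteristic polynomial is P(z) = 1 + 1.402z + 0.929z^2.
Stationarity requires all roots to lie outside the unit circle, i.e. |z| > 1 for every root.
Set 1 + (1.402) z + (0.929) z^2 = 0, i.e. a z^2 + b z + c = 0 with a = 0.929, b = 1.402, c = 1.
Discriminant D = b^2 - 4ac = (1.402)^2 - 4*(0.929)*1 = 1.965604 - (3.716) = -1.750396.
D < 0, so the roots are the complex-conjugate pair z = (-b +/- i sqrt(-D)) / (2a) = -0.7546 +/- 0.7121i.
For a conjugate pair |z|^2 = z * conj(z) = (product of roots) = c/a = 1/(0.929) = 1.076426, so |z| = sqrt(1.076426) = 1.0375 for both roots.
Moduli of all roots: 1.0375, 1.0375.
All moduli strictly greater than 1? Yes.
Verdict: Stationary.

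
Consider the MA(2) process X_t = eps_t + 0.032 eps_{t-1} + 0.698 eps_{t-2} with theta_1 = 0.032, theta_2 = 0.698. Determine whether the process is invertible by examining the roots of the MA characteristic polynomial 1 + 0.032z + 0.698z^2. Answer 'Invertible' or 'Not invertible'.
\text{Invertible}

The MA(q) characteristic polynomial is P(z) = 1 + 0.032z + 0.698z^2.
Invertibility requires all roots to lie outside the unit circle, i.e. |z| > 1 for every root.
Set 1 + (0.032) z + (0.698) z^2 = 0, i.e. a z^2 + b z + c = 0 with a = 0.698, b = 0.032, c = 1.
Discriminant D = b^2 - 4ac = (0.032)^2 - 4*(0.698)*1 = 0.001024 - (2.792) = -2.790976.
D < 0, so the roots are the complex-conjugate pair z = (-b +/- i sqrt(-D)) / (2a) = -0.0229 +/- 1.1967i.
For a conjugate pair |z|^2 = z * conj(z) = (product of roots) = c/a = 1/(0.698) = 1.432665, so |z| = sqrt(1.432665) = 1.1969 for both roots.
Moduli of all roots: 1.1969, 1.1969.
All moduli strictly greater than 1? Yes.
Verdict: Invertible.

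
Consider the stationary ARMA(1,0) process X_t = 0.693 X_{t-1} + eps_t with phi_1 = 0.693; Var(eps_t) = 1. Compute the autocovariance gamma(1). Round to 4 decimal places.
\gamma(1) = 1.3333

Multiply the model equation by X_{t-k} and take expectations. With theta_0 = psi_0 = 1 and psi_j the MA(infinity) weights, this gives
  gamma(k) - sum_i phi_i gamma(k-i) = c_k,
  c_k = sigma^2 * sum_{j=k..q} theta_j psi_{j-k}   (c_k = 0 for k > q),
using gamma(-m) = gamma(m).
Pure AR (q = 0): c_0 = sigma^2 = 1, c_k = 0 for k >= 1.
Equations for k = 0 and k = 1 (AR order 1):
  gamma(0) = phi_1 gamma(1) + c_0
  gamma(1) = phi_1 gamma(0) + c_1
Substituting the second into the first: gamma(0) (1 - phi_1^2) = c_0 + phi_1 c_1, so
  gamma(0) = c_0 / (1 - phi_1^2) = 1 / (1 - (0.693)^2) = 1 / 0.519751 = 1.923998.
  gamma(1) = phi_1 gamma(0) = (0.693)(1.923998) = 1.333331.
Therefore gamma(1) = 1.3333 (to 4 decimal places).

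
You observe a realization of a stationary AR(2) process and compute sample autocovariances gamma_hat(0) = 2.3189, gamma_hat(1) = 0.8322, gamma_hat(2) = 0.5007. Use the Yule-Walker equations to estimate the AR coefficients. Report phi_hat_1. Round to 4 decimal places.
\hat\phi_{1} = 0.3230

The Yule-Walker equations for an AR(p) process read, in matrix form,
  Gamma_p phi = r_p,   with   (Gamma_p)_{ij} = gamma(|i - j|),
                       (r_p)_i = gamma(i),   i,j = 1..p.
Substitute the sample gammas (Toeplitz matrix and right-hand side of size 2):
  Gamma_p = [[2.3189, 0.8322], [0.8322, 2.3189]]
  r_p     = [0.8322, 0.5007]
Written out:
  2.3189 phi_1 + 0.8322 phi_2 = 0.8322
  0.8322 phi_1 + 2.3189 phi_2 = 0.5007
Solve by Cramer's rule:
  det = gamma(0)^2 - gamma(1)^2 = (2.3189)^2 - (0.8322)^2 = 5.37729721 - 0.69255684 = 4.68474037
  phi_hat_1 = [gamma(1) gamma(0) - gamma(1) gamma(2)] / det = [(0.8322)(2.3189) - (0.8322)(0.5007)] / 4.68474037 = 1.51310604 / 4.68474037 = 0.323
  phi_hat_2 = [gamma(0) gamma(2) - gamma(1)^2] / det = [(2.3189)(0.5007) - (0.8322)^2] / 4.68474037 = 0.46851639 / 4.68474037 = 0.1
So phi_hat = [0.3230, 0.1000].
Therefore phi_hat_1 = 0.3230.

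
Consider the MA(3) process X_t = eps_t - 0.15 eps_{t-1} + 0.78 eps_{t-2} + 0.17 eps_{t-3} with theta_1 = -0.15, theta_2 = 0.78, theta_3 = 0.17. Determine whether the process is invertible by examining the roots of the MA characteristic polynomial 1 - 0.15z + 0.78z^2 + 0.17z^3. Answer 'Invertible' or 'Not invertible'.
\text{Invertible}

The MA(q) characteristic polynomial is P(z) = 1 - 0.15z + 0.78z^2 + 0.17z^3.
Invertibility requires all roots to lie outside the unit circle, i.e. |z| > 1 for every root.
Degree 3: look for a simple real root z0 first, then factor out (1 - z/z0) and solve the remaining quadratic.
Testing z0 = -5: P(-5) = 1 + (-0.15)(-5) + (0.78)(-5)^2 + (0.17)(-5)^3
  = 1 + (0.75) + (19.5) + (-21.25) = 0.  So z_0 = -5 is a root, |z_0| = 5.
Divide out the factor (1 + 0.2 z) = (1 - z/z0) (since 1/z0 = -0.2):
  P(z) = (1 + 0.2 z)(1 + (-0.35) z + (0.85) z^2)
  [check: z-coef -0.35 - (-0.2) = -0.15; z^2-coef 0.85 - (-0.2)(-0.35) = 0.78; z^3-coef -(-0.2)(0.85) = 0.17.]
Remaining roots from the quadratic factor 1 + (-0.35) z + (0.85) z^2:
  Set 1 + (-0.35) z + (0.85) z^2 = 0, i.e. a z^2 + b z + c = 0 with a = 0.85, b = -0.35, c = 1.
  Discriminant D = b^2 - 4ac = (-0.35)^2 - 4*(0.85)*1 = 0.1225 - (3.4) = -3.2775.
  D < 0, so the roots are the complex-conjugate pair z = (-b +/- i sqrt(-D)) / (2a) = 0.2059 +/- 1.0649i.
  For a conjugate pair |z|^2 = z * conj(z) = (product of roots) = c/a = 1/(0.85) = 1.176471, so |z| = sqrt(1.176471) = 1.0847 for both roots.
Moduli of all roots: 5.0000, 1.0847, 1.0847.
All moduli strictly greater than 1? Yes.
Verdict: Invertible.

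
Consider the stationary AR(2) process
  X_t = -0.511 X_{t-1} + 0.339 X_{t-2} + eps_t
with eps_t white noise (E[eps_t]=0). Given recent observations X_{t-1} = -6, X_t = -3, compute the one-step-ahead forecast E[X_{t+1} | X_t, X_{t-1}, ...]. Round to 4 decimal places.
E[X_{t+1} \mid \mathcal F_t] = -0.5010

For an AR(p) model X_t = c + sum_i phi_i X_{t-i} + eps_t, the
one-step-ahead conditional mean is
  E[X_{t+1} | X_t, ...] = c + sum_i phi_i X_{t+1-i}.
Substitute known values:
  E[X_{t+1} | ...] = (-0.511) * (-3) + (0.339) * (-6)
                   = -0.5010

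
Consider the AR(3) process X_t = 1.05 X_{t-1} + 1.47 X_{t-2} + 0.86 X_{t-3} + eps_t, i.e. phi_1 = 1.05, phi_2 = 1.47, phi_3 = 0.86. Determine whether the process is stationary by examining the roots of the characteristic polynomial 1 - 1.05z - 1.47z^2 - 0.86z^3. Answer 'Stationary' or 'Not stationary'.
\text{Not stationary}

The AR(p) characteristic polynomial is P(z) = 1 - 1.05z - 1.47z^2 - 0.86z^3.
Stationarity requires all roots to lie outside the unit circle, i.e. |z| > 1 for every root.
Degree 3: look for a simple real root z0 first, then factor out (1 - z/z0) and solve the remaining quadratic.
Testing z0 = 0.5: P(0.5) = 1 + (-1.05)(0.5) + (-1.47)(0.5)^2 + (-0.86)(0.5)^3
  = 1 + (-0.525) + (-0.3675) + (-0.1075) = 0.  So z_0 = 0.5 is a root, |z_0| = 0.5.
Divide out the factor (1 - 2 z) = (1 - z/z0) (since 1/z0 = 2):
  P(z) = (1 - 2 z)(1 + (0.95) z + (0.43) z^2)
  [check: z-coef 0.95 - (2) = -1.05; z^2-coef 0.43 - (2)(0.95) = -1.47; z^3-coef -(2)(0.43) = -0.86.]
Remaining roots from the quadratic factor 1 + (0.95) z + (0.43) z^2:
  Set 1 + (0.95) z + (0.43) z^2 = 0, i.e. a z^2 + b z + c = 0 with a = 0.43, b = 0.95, c = 1.
  Discriminant D = b^2 - 4ac = (0.95)^2 - 4*(0.43)*1 = 0.9025 - (1.72) = -0.8175.
  D < 0, so the roots are the complex-conjugate pair z = (-b +/- i sqrt(-D)) / (2a) = -1.1047 +/- 1.0513i.
  For a conjugate pair |z|^2 = z * conj(z) = (product of roots) = c/a = 1/(0.43) = 2.325581, so |z| = sqrt(2.325581) = 1.525 for both roots.
Moduli of all roots: 0.5000, 1.5250, 1.5250.
All moduli strictly greater than 1? No.
Verdict: Not stationary.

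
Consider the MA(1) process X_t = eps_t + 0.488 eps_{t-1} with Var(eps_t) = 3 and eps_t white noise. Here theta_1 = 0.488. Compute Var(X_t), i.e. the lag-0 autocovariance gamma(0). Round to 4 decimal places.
\gamma(0) = 3.7144

For an MA(q) process X_t = eps_t + sum_i theta_i eps_{t-i} with
Var(eps_t) = sigma^2, the variance is
  gamma(0) = sigma^2 * (1 + sum_i theta_i^2).
  sum_i theta_i^2 = (0.488)^2 = 0.238144.
  gamma(0) = 3 * (1 + 0.238144) = 3 * 1.238144 = 3.714432, which rounds to 3.7144.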